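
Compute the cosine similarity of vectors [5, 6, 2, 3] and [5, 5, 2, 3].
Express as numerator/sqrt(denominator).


dot = 68. |a|^2 = 74, |b|^2 = 63. cos = 68/sqrt(4662).

68/sqrt(4662)


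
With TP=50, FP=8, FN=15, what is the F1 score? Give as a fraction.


Precision = 50/58 = 25/29. Recall = 50/65 = 10/13. F1 = 2*P*R/(P+R) = 100/123.

100/123


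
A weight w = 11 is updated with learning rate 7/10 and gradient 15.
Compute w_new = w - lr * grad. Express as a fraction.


w_new = 11 - 7/10 * 15 = 11 - 21/2 = 1/2.

1/2


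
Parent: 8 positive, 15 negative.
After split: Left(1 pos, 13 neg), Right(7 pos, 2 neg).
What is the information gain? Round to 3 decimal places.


H(parent) = 0.9321. H(left) = 0.3712, H(right) = 0.7642. Weighted = (14/23)*0.3712 + (9/23)*0.7642 = 0.5250. IG = 0.9321 - 0.5250 = 0.4071, which rounds to 0.407.

0.407


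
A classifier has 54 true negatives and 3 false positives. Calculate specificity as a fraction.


Specificity = TN / (TN + FP) = 54 / 57 = 18/19.

18/19


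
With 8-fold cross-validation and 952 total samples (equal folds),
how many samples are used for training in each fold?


Each validation fold has 952/8 = 119 samples. Training set = 952 - 119 = 833.

833


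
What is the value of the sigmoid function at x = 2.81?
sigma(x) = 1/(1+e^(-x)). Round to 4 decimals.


sigma(2.81) = 1/(1+e^(-2.81)) = 1/(1+0.060205) = 1/1.060205 = 0.9432.

0.9432


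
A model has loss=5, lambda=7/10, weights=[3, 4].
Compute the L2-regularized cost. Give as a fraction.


L2 sq norm = sum(w^2) = 25. J = 5 + 7/10 * 25 = 45/2.

45/2


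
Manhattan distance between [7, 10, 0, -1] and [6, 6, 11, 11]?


d = sum of absolute differences: |7-6|=1 + |10-6|=4 + |0-11|=11 + |-1-11|=12 = 28.

28


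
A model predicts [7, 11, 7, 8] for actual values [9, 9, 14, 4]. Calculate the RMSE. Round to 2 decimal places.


MSE = 18.2500. RMSE = sqrt(18.2500) = 4.27.

4.27


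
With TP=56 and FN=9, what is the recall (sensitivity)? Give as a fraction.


Recall = TP / (TP + FN) = 56 / 65 = 56/65.

56/65


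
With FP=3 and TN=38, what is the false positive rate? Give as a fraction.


FPR = FP / (FP + TN) = 3 / 41 = 3/41.

3/41


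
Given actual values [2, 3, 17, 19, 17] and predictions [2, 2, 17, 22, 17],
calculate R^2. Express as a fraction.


Mean(y) = 58/5. SS_res = 10. SS_tot = 1396/5. R^2 = 1 - 10/(1396/5) = 673/698.

673/698


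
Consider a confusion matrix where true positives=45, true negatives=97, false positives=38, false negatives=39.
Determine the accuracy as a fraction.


Accuracy = (TP + TN) / (TP + TN + FP + FN) = (45 + 97) / 219 = 142/219.

142/219


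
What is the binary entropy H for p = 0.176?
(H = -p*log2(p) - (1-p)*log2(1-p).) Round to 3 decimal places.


H = -0.176*log2(0.176) - 0.824*log2(0.824) = 0.671.

0.671


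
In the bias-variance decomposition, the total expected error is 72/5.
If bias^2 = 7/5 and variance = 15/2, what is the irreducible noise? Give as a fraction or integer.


Total error = bias^2 + variance + irreducible noise. So irreducible noise = 72/5 - 7/5 - 15/2 = 11/2.

11/2


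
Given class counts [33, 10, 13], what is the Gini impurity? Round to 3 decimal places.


Total = 56. Proportions: 33/56, 10/56, 13/56. sum(p_i^2) = 0.4330. Gini = 1 - 0.4330 = 0.5670, which rounds to 0.567.

0.567


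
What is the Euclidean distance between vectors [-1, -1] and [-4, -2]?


d = sqrt(sum of squared differences). (-1--4)^2=9, (-1--2)^2=1. Sum = 10.

sqrt(10)


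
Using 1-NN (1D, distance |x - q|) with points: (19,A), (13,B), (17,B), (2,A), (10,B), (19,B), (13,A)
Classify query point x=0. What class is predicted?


Distances: |19-0|=19, |13-0|=13, |17-0|=17, |2-0|=2, |10-0|=10, |19-0|=19, |13-0|=13. 1 nearest: (2,A). Counts: {'A': 1}. Majority class: A.

A


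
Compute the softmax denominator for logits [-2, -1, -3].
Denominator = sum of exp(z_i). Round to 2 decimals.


Denom = e^-2=0.1353 + e^-1=0.3679 + e^-3=0.0498. Sum = 0.5530, which rounds to 0.55.

0.55


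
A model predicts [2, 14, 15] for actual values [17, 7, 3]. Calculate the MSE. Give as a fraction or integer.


MSE = (1/3) * ((17-2)^2=225 + (7-14)^2=49 + (3-15)^2=144). Sum = 418. MSE = 418/3.

418/3


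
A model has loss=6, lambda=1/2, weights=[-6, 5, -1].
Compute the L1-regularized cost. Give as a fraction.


L1 norm = sum(|w|) = 12. J = 6 + 1/2 * 12 = 12.

12


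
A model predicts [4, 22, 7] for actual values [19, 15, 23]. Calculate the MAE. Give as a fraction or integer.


MAE = (1/3) * (|19-4|=15 + |15-22|=7 + |23-7|=16). Sum = 38. MAE = 38/3.

38/3


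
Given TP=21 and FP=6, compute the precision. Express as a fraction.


Precision = TP / (TP + FP) = 21 / 27 = 7/9.

7/9


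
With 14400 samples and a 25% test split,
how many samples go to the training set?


Test set = 14400 * 25% = 3600. Training set = 14400 - 3600 = 10800.

10800


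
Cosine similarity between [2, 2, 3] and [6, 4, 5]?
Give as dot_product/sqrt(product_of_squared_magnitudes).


dot = 35. |a|^2 = 17, |b|^2 = 77. cos = 35/sqrt(1309).

35/sqrt(1309)


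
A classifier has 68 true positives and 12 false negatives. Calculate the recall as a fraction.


Recall = TP / (TP + FN) = 68 / 80 = 17/20.

17/20


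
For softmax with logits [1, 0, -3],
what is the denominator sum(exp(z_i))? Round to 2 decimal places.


Denom = e^1=2.7183 + e^0=1.0000 + e^-3=0.0498. Sum = 3.7681, which rounds to 3.77.

3.77


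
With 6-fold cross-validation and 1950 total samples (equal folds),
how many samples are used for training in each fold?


Each validation fold has 1950/6 = 325 samples. Training set = 1950 - 325 = 1625.

1625


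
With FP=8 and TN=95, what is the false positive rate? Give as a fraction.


FPR = FP / (FP + TN) = 8 / 103 = 8/103.

8/103


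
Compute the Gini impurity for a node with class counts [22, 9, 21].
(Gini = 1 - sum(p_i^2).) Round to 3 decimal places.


Total = 52. Proportions: 22/52, 9/52, 21/52. sum(p_i^2) = 0.3720. Gini = 1 - 0.3720 = 0.6280, which rounds to 0.628.

0.628


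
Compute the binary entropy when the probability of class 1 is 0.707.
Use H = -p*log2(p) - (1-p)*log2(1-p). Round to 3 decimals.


H = -0.707*log2(0.707) - 0.293*log2(0.293) = 0.873.

0.873


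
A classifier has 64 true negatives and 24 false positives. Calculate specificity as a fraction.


Specificity = TN / (TN + FP) = 64 / 88 = 8/11.

8/11


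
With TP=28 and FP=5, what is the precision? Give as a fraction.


Precision = TP / (TP + FP) = 28 / 33 = 28/33.

28/33


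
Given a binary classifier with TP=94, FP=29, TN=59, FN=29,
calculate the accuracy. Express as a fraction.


Accuracy = (TP + TN) / (TP + TN + FP + FN) = (94 + 59) / 211 = 153/211.

153/211


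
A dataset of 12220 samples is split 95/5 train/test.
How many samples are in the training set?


Test set = 12220 * 5% = 611. Training set = 12220 - 611 = 11609.

11609


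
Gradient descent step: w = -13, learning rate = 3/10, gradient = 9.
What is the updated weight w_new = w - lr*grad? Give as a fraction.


w_new = -13 - 3/10 * 9 = -13 - 27/10 = -157/10.

-157/10


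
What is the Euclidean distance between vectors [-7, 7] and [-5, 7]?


d = sqrt(sum of squared differences). (-7--5)^2=4, (7-7)^2=0. Sum = 4.

2


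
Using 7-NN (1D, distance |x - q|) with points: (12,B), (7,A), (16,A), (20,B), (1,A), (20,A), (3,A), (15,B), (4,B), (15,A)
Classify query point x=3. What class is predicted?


Distances: |12-3|=9, |7-3|=4, |16-3|=13, |20-3|=17, |1-3|=2, |20-3|=17, |3-3|=0, |15-3|=12, |4-3|=1, |15-3|=12. 7 nearest: (3,A), (4,B), (1,A), (7,A), (12,B), (15,A), (15,B). Counts: {'A': 4, 'B': 3}. Majority class: A.

A


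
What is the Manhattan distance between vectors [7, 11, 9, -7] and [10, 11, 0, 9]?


d = sum of absolute differences: |7-10|=3 + |11-11|=0 + |9-0|=9 + |-7-9|=16 = 28.

28


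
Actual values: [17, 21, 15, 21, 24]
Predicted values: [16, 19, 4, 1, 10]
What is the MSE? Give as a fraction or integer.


MSE = (1/5) * ((17-16)^2=1 + (21-19)^2=4 + (15-4)^2=121 + (21-1)^2=400 + (24-10)^2=196). Sum = 722. MSE = 722/5.

722/5


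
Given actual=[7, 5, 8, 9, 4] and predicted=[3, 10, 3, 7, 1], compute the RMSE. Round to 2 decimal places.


MSE = 15.8000. RMSE = sqrt(15.8000) = 3.97.

3.97


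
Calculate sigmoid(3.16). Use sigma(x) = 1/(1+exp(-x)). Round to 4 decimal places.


sigma(3.16) = 1/(1+e^(-3.16)) = 1/(1+0.042426) = 1/1.042426 = 0.9593.

0.9593


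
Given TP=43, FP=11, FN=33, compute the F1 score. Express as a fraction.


Precision = 43/54 = 43/54. Recall = 43/76 = 43/76. F1 = 2*P*R/(P+R) = 43/65.

43/65


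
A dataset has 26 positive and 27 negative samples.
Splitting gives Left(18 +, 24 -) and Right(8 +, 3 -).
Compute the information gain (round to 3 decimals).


H(parent) = 0.9997. H(left) = 0.9852, H(right) = 0.8454. Weighted = (42/53)*0.9852 + (11/53)*0.8454 = 0.9562. IG = 0.9997 - 0.9562 = 0.0435, which rounds to 0.044.

0.044


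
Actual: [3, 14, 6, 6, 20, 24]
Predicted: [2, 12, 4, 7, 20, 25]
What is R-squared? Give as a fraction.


Mean(y) = 73/6. SS_res = 11. SS_tot = 2189/6. R^2 = 1 - 11/(2189/6) = 193/199.

193/199


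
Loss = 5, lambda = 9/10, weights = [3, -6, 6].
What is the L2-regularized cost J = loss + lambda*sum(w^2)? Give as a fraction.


L2 sq norm = sum(w^2) = 81. J = 5 + 9/10 * 81 = 779/10.

779/10


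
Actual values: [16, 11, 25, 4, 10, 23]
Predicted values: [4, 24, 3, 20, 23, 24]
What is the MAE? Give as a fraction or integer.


MAE = (1/6) * (|16-4|=12 + |11-24|=13 + |25-3|=22 + |4-20|=16 + |10-23|=13 + |23-24|=1). Sum = 77. MAE = 77/6.

77/6


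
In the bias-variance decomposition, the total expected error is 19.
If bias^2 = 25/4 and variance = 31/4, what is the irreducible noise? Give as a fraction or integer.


Total error = bias^2 + variance + irreducible noise. So irreducible noise = 19 - 25/4 - 31/4 = 5.

5


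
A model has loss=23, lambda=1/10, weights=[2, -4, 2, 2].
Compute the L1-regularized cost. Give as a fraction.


L1 norm = sum(|w|) = 10. J = 23 + 1/10 * 10 = 24.

24


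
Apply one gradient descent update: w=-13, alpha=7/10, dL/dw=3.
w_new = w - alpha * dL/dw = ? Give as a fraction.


w_new = -13 - 7/10 * 3 = -13 - 21/10 = -151/10.

-151/10


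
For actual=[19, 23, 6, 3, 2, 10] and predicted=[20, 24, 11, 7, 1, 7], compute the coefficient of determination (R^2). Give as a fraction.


Mean(y) = 21/2. SS_res = 53. SS_tot = 755/2. R^2 = 1 - 53/(755/2) = 649/755.

649/755


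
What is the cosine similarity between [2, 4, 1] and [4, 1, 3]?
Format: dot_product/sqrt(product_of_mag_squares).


dot = 15. |a|^2 = 21, |b|^2 = 26. cos = 15/sqrt(546).

15/sqrt(546)


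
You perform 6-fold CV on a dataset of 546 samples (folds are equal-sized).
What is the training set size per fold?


Each validation fold has 546/6 = 91 samples. Training set = 546 - 91 = 455.

455


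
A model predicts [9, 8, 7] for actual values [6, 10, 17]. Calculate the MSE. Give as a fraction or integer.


MSE = (1/3) * ((6-9)^2=9 + (10-8)^2=4 + (17-7)^2=100). Sum = 113. MSE = 113/3.

113/3


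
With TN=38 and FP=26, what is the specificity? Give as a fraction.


Specificity = TN / (TN + FP) = 38 / 64 = 19/32.

19/32


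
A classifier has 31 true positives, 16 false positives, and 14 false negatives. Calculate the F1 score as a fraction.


Precision = 31/47 = 31/47. Recall = 31/45 = 31/45. F1 = 2*P*R/(P+R) = 31/46.

31/46


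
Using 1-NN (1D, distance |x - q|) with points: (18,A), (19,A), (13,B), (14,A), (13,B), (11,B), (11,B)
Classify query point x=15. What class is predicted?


Distances: |18-15|=3, |19-15|=4, |13-15|=2, |14-15|=1, |13-15|=2, |11-15|=4, |11-15|=4. 1 nearest: (14,A). Counts: {'A': 1}. Majority class: A.

A


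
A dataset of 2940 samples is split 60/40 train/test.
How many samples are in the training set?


Test set = 2940 * 40% = 1176. Training set = 2940 - 1176 = 1764.

1764


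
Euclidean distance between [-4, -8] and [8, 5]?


d = sqrt(sum of squared differences). (-4-8)^2=144, (-8-5)^2=169. Sum = 313.

sqrt(313)


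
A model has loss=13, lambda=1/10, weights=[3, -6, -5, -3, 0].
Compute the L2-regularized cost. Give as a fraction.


L2 sq norm = sum(w^2) = 79. J = 13 + 1/10 * 79 = 209/10.

209/10


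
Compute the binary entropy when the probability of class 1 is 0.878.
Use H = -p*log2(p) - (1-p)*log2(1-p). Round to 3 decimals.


H = -0.878*log2(0.878) - 0.122*log2(0.122) = 0.535.

0.535


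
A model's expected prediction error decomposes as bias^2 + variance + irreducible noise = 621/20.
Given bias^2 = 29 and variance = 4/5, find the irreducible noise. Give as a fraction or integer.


Total error = bias^2 + variance + irreducible noise. So irreducible noise = 621/20 - 29 - 4/5 = 5/4.

5/4


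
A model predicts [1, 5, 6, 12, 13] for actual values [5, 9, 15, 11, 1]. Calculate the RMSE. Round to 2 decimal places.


MSE = 51.6000. RMSE = sqrt(51.6000) = 7.18.

7.18


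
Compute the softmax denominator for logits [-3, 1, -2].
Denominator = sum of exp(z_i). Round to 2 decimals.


Denom = e^-3=0.0498 + e^1=2.7183 + e^-2=0.1353. Sum = 2.9034, which rounds to 2.90.

2.90


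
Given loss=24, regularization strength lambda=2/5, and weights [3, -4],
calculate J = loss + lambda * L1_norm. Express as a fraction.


L1 norm = sum(|w|) = 7. J = 24 + 2/5 * 7 = 134/5.

134/5


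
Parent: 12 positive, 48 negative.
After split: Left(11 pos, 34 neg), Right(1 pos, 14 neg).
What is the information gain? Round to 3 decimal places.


H(parent) = 0.7219. H(left) = 0.8024, H(right) = 0.3534. Weighted = (45/60)*0.8024 + (15/60)*0.3534 = 0.6902. IG = 0.7219 - 0.6902 = 0.0317, which rounds to 0.032.

0.032


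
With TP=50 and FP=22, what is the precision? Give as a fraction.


Precision = TP / (TP + FP) = 50 / 72 = 25/36.

25/36


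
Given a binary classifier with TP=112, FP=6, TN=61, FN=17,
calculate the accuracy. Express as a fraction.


Accuracy = (TP + TN) / (TP + TN + FP + FN) = (112 + 61) / 196 = 173/196.

173/196


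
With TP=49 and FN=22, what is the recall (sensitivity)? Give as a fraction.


Recall = TP / (TP + FN) = 49 / 71 = 49/71.

49/71


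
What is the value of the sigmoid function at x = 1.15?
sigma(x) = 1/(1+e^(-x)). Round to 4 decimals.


sigma(1.15) = 1/(1+e^(-1.15)) = 1/(1+0.316637) = 1/1.316637 = 0.7595.

0.7595


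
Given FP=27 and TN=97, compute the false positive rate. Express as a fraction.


FPR = FP / (FP + TN) = 27 / 124 = 27/124.

27/124


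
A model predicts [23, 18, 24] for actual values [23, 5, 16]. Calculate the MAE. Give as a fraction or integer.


MAE = (1/3) * (|23-23|=0 + |5-18|=13 + |16-24|=8). Sum = 21. MAE = 7.

7


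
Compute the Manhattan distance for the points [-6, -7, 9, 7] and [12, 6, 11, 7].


d = sum of absolute differences: |-6-12|=18 + |-7-6|=13 + |9-11|=2 + |7-7|=0 = 33.

33


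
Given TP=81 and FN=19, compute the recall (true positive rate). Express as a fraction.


Recall = TP / (TP + FN) = 81 / 100 = 81/100.

81/100


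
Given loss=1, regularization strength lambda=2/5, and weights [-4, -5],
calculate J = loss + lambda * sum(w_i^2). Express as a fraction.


L2 sq norm = sum(w^2) = 41. J = 1 + 2/5 * 41 = 87/5.

87/5


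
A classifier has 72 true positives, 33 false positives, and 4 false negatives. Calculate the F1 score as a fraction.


Precision = 72/105 = 24/35. Recall = 72/76 = 18/19. F1 = 2*P*R/(P+R) = 144/181.

144/181


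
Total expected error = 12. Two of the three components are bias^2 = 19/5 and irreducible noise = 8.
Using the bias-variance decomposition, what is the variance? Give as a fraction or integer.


Total error = bias^2 + variance + irreducible noise. So variance = 12 - 19/5 - 8 = 1/5.

1/5


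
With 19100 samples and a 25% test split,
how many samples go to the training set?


Test set = 19100 * 25% = 4775. Training set = 19100 - 4775 = 14325.

14325


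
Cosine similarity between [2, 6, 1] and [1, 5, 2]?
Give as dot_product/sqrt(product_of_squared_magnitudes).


dot = 34. |a|^2 = 41, |b|^2 = 30. cos = 34/sqrt(1230).

34/sqrt(1230)


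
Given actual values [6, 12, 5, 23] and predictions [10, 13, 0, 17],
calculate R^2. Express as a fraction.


Mean(y) = 23/2. SS_res = 78. SS_tot = 205. R^2 = 1 - 78/(205) = 127/205.

127/205


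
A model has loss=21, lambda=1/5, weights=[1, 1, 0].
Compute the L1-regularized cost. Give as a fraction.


L1 norm = sum(|w|) = 2. J = 21 + 1/5 * 2 = 107/5.

107/5


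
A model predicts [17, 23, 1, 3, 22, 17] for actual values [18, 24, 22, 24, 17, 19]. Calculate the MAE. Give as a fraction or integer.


MAE = (1/6) * (|18-17|=1 + |24-23|=1 + |22-1|=21 + |24-3|=21 + |17-22|=5 + |19-17|=2). Sum = 51. MAE = 17/2.

17/2


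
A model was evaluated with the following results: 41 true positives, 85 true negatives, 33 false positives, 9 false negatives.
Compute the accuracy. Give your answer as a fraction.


Accuracy = (TP + TN) / (TP + TN + FP + FN) = (41 + 85) / 168 = 3/4.

3/4


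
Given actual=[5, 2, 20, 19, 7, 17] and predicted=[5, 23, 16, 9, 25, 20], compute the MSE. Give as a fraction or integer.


MSE = (1/6) * ((5-5)^2=0 + (2-23)^2=441 + (20-16)^2=16 + (19-9)^2=100 + (7-25)^2=324 + (17-20)^2=9). Sum = 890. MSE = 445/3.

445/3


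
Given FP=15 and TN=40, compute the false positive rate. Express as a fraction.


FPR = FP / (FP + TN) = 15 / 55 = 3/11.

3/11


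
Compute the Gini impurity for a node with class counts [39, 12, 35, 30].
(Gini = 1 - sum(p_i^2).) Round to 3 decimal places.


Total = 116. Proportions: 39/116, 12/116, 35/116, 30/116. sum(p_i^2) = 0.2817. Gini = 1 - 0.2817 = 0.7183, which rounds to 0.718.

0.718


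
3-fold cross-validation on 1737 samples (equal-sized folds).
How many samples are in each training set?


Each validation fold has 1737/3 = 579 samples. Training set = 1737 - 579 = 1158.

1158


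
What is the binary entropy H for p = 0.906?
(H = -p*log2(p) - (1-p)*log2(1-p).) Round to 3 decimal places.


H = -0.906*log2(0.906) - 0.094*log2(0.094) = 0.450.

0.450


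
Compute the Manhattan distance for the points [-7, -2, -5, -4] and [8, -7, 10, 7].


d = sum of absolute differences: |-7-8|=15 + |-2--7|=5 + |-5-10|=15 + |-4-7|=11 = 46.

46


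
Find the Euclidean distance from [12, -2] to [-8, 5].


d = sqrt(sum of squared differences). (12--8)^2=400, (-2-5)^2=49. Sum = 449.

sqrt(449)


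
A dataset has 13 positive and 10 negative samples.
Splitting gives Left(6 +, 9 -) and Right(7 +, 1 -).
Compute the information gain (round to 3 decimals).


H(parent) = 0.9877. H(left) = 0.9710, H(right) = 0.5436. Weighted = (15/23)*0.9710 + (8/23)*0.5436 = 0.8223. IG = 0.9877 - 0.8223 = 0.1654, which rounds to 0.165.

0.165


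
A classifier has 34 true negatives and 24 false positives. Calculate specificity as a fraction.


Specificity = TN / (TN + FP) = 34 / 58 = 17/29.

17/29


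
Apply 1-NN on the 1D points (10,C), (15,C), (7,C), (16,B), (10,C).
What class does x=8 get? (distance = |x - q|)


Distances: |10-8|=2, |15-8|=7, |7-8|=1, |16-8|=8, |10-8|=2. 1 nearest: (7,C). Counts: {'C': 1}. Majority class: C.

C


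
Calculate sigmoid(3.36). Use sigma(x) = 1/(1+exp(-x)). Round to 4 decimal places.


sigma(3.36) = 1/(1+e^(-3.36)) = 1/(1+0.034735) = 1/1.034735 = 0.9664.

0.9664


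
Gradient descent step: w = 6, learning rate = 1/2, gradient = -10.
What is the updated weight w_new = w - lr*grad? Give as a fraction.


w_new = 6 - 1/2 * -10 = 6 - -5 = 11.

11


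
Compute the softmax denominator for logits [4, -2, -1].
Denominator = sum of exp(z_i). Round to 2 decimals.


Denom = e^4=54.5982 + e^-2=0.1353 + e^-1=0.3679. Sum = 55.1014, which rounds to 55.10.

55.10


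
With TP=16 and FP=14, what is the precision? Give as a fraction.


Precision = TP / (TP + FP) = 16 / 30 = 8/15.

8/15


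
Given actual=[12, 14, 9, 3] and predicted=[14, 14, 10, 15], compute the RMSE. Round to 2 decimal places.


MSE = 37.2500. RMSE = sqrt(37.2500) = 6.10.

6.10


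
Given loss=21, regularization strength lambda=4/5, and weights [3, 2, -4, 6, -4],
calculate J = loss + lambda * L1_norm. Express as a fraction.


L1 norm = sum(|w|) = 19. J = 21 + 4/5 * 19 = 181/5.

181/5


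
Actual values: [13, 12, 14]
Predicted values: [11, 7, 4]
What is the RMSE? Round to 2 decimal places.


MSE = 43.0000. RMSE = sqrt(43.0000) = 6.56.

6.56


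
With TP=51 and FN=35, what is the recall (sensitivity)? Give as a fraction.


Recall = TP / (TP + FN) = 51 / 86 = 51/86.

51/86


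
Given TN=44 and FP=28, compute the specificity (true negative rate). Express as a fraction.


Specificity = TN / (TN + FP) = 44 / 72 = 11/18.

11/18


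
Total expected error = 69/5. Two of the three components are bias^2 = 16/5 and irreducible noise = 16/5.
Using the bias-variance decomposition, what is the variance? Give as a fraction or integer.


Total error = bias^2 + variance + irreducible noise. So variance = 69/5 - 16/5 - 16/5 = 37/5.

37/5


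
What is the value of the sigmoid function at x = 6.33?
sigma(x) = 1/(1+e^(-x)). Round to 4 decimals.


sigma(6.33) = 1/(1+e^(-6.33)) = 1/(1+0.001782) = 1/1.001782 = 0.9982.

0.9982


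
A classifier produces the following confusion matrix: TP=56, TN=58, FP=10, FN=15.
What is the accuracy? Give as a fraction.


Accuracy = (TP + TN) / (TP + TN + FP + FN) = (56 + 58) / 139 = 114/139.

114/139


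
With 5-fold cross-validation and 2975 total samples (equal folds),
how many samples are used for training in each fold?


Each validation fold has 2975/5 = 595 samples. Training set = 2975 - 595 = 2380.

2380


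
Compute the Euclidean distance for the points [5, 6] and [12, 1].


d = sqrt(sum of squared differences). (5-12)^2=49, (6-1)^2=25. Sum = 74.

sqrt(74)


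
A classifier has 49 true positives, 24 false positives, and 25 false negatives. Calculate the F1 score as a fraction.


Precision = 49/73 = 49/73. Recall = 49/74 = 49/74. F1 = 2*P*R/(P+R) = 2/3.

2/3


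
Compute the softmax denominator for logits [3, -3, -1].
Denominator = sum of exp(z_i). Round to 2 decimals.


Denom = e^3=20.0855 + e^-3=0.0498 + e^-1=0.3679. Sum = 20.5032, which rounds to 20.50.

20.50


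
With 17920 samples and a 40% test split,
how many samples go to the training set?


Test set = 17920 * 40% = 7168. Training set = 17920 - 7168 = 10752.

10752


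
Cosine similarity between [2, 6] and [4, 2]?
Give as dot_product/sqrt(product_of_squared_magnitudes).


dot = 20. |a|^2 = 40, |b|^2 = 20. cos = 20/sqrt(800).

20/sqrt(800)


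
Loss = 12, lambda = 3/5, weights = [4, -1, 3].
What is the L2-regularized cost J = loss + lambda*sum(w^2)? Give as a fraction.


L2 sq norm = sum(w^2) = 26. J = 12 + 3/5 * 26 = 138/5.

138/5


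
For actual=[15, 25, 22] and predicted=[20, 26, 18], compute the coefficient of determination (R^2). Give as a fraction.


Mean(y) = 62/3. SS_res = 42. SS_tot = 158/3. R^2 = 1 - 42/(158/3) = 16/79.

16/79


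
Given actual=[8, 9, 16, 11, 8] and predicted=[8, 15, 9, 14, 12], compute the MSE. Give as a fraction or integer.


MSE = (1/5) * ((8-8)^2=0 + (9-15)^2=36 + (16-9)^2=49 + (11-14)^2=9 + (8-12)^2=16). Sum = 110. MSE = 22.

22


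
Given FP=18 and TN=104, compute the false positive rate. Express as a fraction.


FPR = FP / (FP + TN) = 18 / 122 = 9/61.

9/61


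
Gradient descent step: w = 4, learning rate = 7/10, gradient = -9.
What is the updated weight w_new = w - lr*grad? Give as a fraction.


w_new = 4 - 7/10 * -9 = 4 - -63/10 = 103/10.

103/10


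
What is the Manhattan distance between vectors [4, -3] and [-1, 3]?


d = sum of absolute differences: |4--1|=5 + |-3-3|=6 = 11.

11


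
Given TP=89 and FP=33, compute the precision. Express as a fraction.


Precision = TP / (TP + FP) = 89 / 122 = 89/122.

89/122


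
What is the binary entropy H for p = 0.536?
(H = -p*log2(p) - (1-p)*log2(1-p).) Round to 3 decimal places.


H = -0.536*log2(0.536) - 0.464*log2(0.464) = 0.996.

0.996


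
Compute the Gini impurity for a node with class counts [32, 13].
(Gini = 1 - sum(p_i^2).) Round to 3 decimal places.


Total = 45. Proportions: 32/45, 13/45. sum(p_i^2) = 0.5891. Gini = 1 - 0.5891 = 0.4109, which rounds to 0.411.

0.411


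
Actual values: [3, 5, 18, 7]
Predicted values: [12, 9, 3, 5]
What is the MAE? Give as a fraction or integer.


MAE = (1/4) * (|3-12|=9 + |5-9|=4 + |18-3|=15 + |7-5|=2). Sum = 30. MAE = 15/2.

15/2


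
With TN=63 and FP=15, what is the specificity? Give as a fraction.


Specificity = TN / (TN + FP) = 63 / 78 = 21/26.

21/26


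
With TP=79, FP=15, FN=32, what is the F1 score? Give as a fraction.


Precision = 79/94 = 79/94. Recall = 79/111 = 79/111. F1 = 2*P*R/(P+R) = 158/205.

158/205


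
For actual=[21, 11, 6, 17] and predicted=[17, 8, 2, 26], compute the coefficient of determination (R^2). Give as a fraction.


Mean(y) = 55/4. SS_res = 122. SS_tot = 523/4. R^2 = 1 - 122/(523/4) = 35/523.

35/523


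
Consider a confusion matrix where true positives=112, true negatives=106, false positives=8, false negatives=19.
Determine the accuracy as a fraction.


Accuracy = (TP + TN) / (TP + TN + FP + FN) = (112 + 106) / 245 = 218/245.

218/245


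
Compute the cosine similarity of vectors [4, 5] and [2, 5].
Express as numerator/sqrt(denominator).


dot = 33. |a|^2 = 41, |b|^2 = 29. cos = 33/sqrt(1189).

33/sqrt(1189)


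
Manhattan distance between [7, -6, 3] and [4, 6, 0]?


d = sum of absolute differences: |7-4|=3 + |-6-6|=12 + |3-0|=3 = 18.

18


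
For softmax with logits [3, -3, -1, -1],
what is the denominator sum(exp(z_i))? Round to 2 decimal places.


Denom = e^3=20.0855 + e^-3=0.0498 + e^-1=0.3679 + e^-1=0.3679. Sum = 20.8711, which rounds to 20.87.

20.87


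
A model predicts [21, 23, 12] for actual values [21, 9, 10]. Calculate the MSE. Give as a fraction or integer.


MSE = (1/3) * ((21-21)^2=0 + (9-23)^2=196 + (10-12)^2=4). Sum = 200. MSE = 200/3.

200/3


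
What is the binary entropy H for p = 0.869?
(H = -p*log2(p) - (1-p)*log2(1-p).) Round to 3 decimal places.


H = -0.869*log2(0.869) - 0.131*log2(0.131) = 0.560.

0.560


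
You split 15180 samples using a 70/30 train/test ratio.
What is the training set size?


Test set = 15180 * 30% = 4554. Training set = 15180 - 4554 = 10626.

10626


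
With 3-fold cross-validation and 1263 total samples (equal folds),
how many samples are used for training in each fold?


Each validation fold has 1263/3 = 421 samples. Training set = 1263 - 421 = 842.

842


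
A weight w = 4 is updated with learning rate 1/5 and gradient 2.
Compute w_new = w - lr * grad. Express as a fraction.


w_new = 4 - 1/5 * 2 = 4 - 2/5 = 18/5.

18/5


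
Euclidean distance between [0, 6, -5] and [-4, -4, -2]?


d = sqrt(sum of squared differences). (0--4)^2=16, (6--4)^2=100, (-5--2)^2=9. Sum = 125.

sqrt(125)


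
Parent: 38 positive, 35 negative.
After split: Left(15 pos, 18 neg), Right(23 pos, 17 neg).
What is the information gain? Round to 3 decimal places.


H(parent) = 0.9988. H(left) = 0.9940, H(right) = 0.9837. Weighted = (33/73)*0.9940 + (40/73)*0.9837 = 0.9884. IG = 0.9988 - 0.9884 = 0.0104, which rounds to 0.010.

0.010


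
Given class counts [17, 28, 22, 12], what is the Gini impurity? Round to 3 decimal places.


Total = 79. Proportions: 17/79, 28/79, 22/79, 12/79. sum(p_i^2) = 0.2726. Gini = 1 - 0.2726 = 0.7274, which rounds to 0.727.

0.727


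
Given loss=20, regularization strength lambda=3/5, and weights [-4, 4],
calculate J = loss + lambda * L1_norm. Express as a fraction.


L1 norm = sum(|w|) = 8. J = 20 + 3/5 * 8 = 124/5.

124/5


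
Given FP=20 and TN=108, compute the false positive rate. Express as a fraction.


FPR = FP / (FP + TN) = 20 / 128 = 5/32.

5/32


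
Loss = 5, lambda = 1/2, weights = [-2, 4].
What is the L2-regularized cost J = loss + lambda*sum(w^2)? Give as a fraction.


L2 sq norm = sum(w^2) = 20. J = 5 + 1/2 * 20 = 15.

15


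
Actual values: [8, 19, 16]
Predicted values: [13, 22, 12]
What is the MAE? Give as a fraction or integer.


MAE = (1/3) * (|8-13|=5 + |19-22|=3 + |16-12|=4). Sum = 12. MAE = 4.

4


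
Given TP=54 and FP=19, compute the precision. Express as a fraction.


Precision = TP / (TP + FP) = 54 / 73 = 54/73.

54/73


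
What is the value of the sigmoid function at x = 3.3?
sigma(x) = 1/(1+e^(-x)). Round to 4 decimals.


sigma(3.3) = 1/(1+e^(-3.3)) = 1/(1+0.036883) = 1/1.036883 = 0.9644.

0.9644


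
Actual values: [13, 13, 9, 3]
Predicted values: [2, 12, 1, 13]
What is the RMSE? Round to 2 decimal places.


MSE = 71.5000. RMSE = sqrt(71.5000) = 8.46.

8.46


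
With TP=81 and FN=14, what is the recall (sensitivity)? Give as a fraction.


Recall = TP / (TP + FN) = 81 / 95 = 81/95.

81/95


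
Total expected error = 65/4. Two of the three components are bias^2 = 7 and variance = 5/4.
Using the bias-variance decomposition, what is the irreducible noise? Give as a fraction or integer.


Total error = bias^2 + variance + irreducible noise. So irreducible noise = 65/4 - 7 - 5/4 = 8.

8


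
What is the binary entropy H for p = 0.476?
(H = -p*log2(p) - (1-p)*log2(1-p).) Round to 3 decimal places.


H = -0.476*log2(0.476) - 0.524*log2(0.524) = 0.998.

0.998


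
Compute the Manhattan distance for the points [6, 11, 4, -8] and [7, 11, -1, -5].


d = sum of absolute differences: |6-7|=1 + |11-11|=0 + |4--1|=5 + |-8--5|=3 = 9.

9


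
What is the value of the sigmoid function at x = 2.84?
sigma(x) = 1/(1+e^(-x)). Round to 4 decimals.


sigma(2.84) = 1/(1+e^(-2.84)) = 1/(1+0.058426) = 1/1.058426 = 0.9448.

0.9448


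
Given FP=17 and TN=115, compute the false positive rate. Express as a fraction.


FPR = FP / (FP + TN) = 17 / 132 = 17/132.

17/132


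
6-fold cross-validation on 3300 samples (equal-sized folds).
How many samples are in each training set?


Each validation fold has 3300/6 = 550 samples. Training set = 3300 - 550 = 2750.

2750


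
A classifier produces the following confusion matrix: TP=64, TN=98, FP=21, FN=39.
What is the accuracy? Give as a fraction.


Accuracy = (TP + TN) / (TP + TN + FP + FN) = (64 + 98) / 222 = 27/37.

27/37


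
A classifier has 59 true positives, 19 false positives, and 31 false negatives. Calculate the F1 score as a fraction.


Precision = 59/78 = 59/78. Recall = 59/90 = 59/90. F1 = 2*P*R/(P+R) = 59/84.

59/84


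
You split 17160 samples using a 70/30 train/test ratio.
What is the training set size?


Test set = 17160 * 30% = 5148. Training set = 17160 - 5148 = 12012.

12012


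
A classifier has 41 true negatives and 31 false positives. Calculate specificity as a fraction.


Specificity = TN / (TN + FP) = 41 / 72 = 41/72.

41/72


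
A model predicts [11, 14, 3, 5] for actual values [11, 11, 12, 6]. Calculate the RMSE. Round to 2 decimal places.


MSE = 22.7500. RMSE = sqrt(22.7500) = 4.77.

4.77


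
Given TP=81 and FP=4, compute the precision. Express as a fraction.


Precision = TP / (TP + FP) = 81 / 85 = 81/85.

81/85


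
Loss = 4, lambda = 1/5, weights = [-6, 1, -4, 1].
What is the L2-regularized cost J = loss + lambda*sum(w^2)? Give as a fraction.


L2 sq norm = sum(w^2) = 54. J = 4 + 1/5 * 54 = 74/5.

74/5


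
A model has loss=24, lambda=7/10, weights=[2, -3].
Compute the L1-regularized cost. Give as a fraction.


L1 norm = sum(|w|) = 5. J = 24 + 7/10 * 5 = 55/2.

55/2


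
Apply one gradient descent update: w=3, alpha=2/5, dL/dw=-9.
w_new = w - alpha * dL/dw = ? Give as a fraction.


w_new = 3 - 2/5 * -9 = 3 - -18/5 = 33/5.

33/5


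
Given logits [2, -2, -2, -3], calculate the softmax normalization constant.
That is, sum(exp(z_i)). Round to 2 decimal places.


Denom = e^2=7.3891 + e^-2=0.1353 + e^-2=0.1353 + e^-3=0.0498. Sum = 7.7095, which rounds to 7.71.

7.71


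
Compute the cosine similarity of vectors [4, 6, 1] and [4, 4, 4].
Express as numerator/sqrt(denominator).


dot = 44. |a|^2 = 53, |b|^2 = 48. cos = 44/sqrt(2544).

44/sqrt(2544)


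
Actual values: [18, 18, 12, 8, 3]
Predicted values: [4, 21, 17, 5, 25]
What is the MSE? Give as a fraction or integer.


MSE = (1/5) * ((18-4)^2=196 + (18-21)^2=9 + (12-17)^2=25 + (8-5)^2=9 + (3-25)^2=484). Sum = 723. MSE = 723/5.

723/5


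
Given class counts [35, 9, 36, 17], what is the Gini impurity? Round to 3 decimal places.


Total = 97. Proportions: 35/97, 9/97, 36/97, 17/97. sum(p_i^2) = 0.3073. Gini = 1 - 0.3073 = 0.6927, which rounds to 0.693.

0.693


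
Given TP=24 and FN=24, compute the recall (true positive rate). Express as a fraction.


Recall = TP / (TP + FN) = 24 / 48 = 1/2.

1/2


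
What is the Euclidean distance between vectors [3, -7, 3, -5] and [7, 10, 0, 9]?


d = sqrt(sum of squared differences). (3-7)^2=16, (-7-10)^2=289, (3-0)^2=9, (-5-9)^2=196. Sum = 510.

sqrt(510)


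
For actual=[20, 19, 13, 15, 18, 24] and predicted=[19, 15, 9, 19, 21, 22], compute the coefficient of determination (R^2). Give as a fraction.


Mean(y) = 109/6. SS_res = 62. SS_tot = 449/6. R^2 = 1 - 62/(449/6) = 77/449.

77/449


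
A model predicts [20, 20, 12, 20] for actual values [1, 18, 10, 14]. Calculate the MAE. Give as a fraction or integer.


MAE = (1/4) * (|1-20|=19 + |18-20|=2 + |10-12|=2 + |14-20|=6). Sum = 29. MAE = 29/4.

29/4


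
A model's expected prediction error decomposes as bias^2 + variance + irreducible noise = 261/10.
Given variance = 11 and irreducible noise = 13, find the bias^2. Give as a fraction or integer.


Total error = bias^2 + variance + irreducible noise. So bias^2 = 261/10 - 11 - 13 = 21/10.

21/10


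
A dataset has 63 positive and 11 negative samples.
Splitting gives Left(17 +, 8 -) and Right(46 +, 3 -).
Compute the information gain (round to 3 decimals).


H(parent) = 0.6064. H(left) = 0.9044, H(right) = 0.3323. Weighted = (25/74)*0.9044 + (49/74)*0.3323 = 0.5256. IG = 0.6064 - 0.5256 = 0.0808, which rounds to 0.081.

0.081


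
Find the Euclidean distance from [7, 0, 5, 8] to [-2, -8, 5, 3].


d = sqrt(sum of squared differences). (7--2)^2=81, (0--8)^2=64, (5-5)^2=0, (8-3)^2=25. Sum = 170.

sqrt(170)


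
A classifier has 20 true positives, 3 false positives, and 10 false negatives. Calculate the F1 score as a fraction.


Precision = 20/23 = 20/23. Recall = 20/30 = 2/3. F1 = 2*P*R/(P+R) = 40/53.

40/53


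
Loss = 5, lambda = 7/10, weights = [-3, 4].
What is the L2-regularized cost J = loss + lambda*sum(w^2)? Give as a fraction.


L2 sq norm = sum(w^2) = 25. J = 5 + 7/10 * 25 = 45/2.

45/2


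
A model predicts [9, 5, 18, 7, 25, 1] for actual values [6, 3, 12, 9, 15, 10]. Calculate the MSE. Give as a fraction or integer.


MSE = (1/6) * ((6-9)^2=9 + (3-5)^2=4 + (12-18)^2=36 + (9-7)^2=4 + (15-25)^2=100 + (10-1)^2=81). Sum = 234. MSE = 39.

39


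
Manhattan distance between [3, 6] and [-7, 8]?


d = sum of absolute differences: |3--7|=10 + |6-8|=2 = 12.

12


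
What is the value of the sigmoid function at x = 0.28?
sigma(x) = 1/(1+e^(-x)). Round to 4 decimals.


sigma(0.28) = 1/(1+e^(-0.28)) = 1/(1+0.755784) = 1/1.755784 = 0.5695.

0.5695


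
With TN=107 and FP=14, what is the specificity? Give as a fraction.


Specificity = TN / (TN + FP) = 107 / 121 = 107/121.

107/121


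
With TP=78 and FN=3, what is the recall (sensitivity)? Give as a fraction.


Recall = TP / (TP + FN) = 78 / 81 = 26/27.

26/27


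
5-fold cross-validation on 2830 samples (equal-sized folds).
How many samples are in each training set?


Each validation fold has 2830/5 = 566 samples. Training set = 2830 - 566 = 2264.

2264


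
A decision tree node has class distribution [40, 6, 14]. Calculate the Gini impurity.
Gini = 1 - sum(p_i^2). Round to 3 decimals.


Total = 60. Proportions: 40/60, 6/60, 14/60. sum(p_i^2) = 0.5089. Gini = 1 - 0.5089 = 0.4911, which rounds to 0.491.

0.491


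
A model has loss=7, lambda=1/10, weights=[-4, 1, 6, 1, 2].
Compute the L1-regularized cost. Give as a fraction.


L1 norm = sum(|w|) = 14. J = 7 + 1/10 * 14 = 42/5.

42/5


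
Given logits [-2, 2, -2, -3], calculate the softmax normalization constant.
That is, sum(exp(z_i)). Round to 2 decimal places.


Denom = e^-2=0.1353 + e^2=7.3891 + e^-2=0.1353 + e^-3=0.0498. Sum = 7.7095, which rounds to 7.71.

7.71


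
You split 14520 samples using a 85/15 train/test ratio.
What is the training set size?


Test set = 14520 * 15% = 2178. Training set = 14520 - 2178 = 12342.

12342


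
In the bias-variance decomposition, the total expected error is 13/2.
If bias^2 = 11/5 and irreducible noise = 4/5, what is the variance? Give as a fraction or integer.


Total error = bias^2 + variance + irreducible noise. So variance = 13/2 - 11/5 - 4/5 = 7/2.

7/2


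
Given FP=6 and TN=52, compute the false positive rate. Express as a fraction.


FPR = FP / (FP + TN) = 6 / 58 = 3/29.

3/29


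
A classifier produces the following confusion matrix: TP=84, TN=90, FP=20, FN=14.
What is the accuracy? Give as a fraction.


Accuracy = (TP + TN) / (TP + TN + FP + FN) = (84 + 90) / 208 = 87/104.

87/104


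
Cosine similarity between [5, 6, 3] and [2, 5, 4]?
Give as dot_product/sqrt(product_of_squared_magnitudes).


dot = 52. |a|^2 = 70, |b|^2 = 45. cos = 52/sqrt(3150).

52/sqrt(3150)


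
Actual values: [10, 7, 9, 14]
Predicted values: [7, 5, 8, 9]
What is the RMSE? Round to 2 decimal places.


MSE = 9.7500. RMSE = sqrt(9.7500) = 3.12.

3.12


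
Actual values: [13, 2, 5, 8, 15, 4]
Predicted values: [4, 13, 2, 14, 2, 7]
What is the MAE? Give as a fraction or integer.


MAE = (1/6) * (|13-4|=9 + |2-13|=11 + |5-2|=3 + |8-14|=6 + |15-2|=13 + |4-7|=3). Sum = 45. MAE = 15/2.

15/2


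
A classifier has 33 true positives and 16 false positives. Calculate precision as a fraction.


Precision = TP / (TP + FP) = 33 / 49 = 33/49.

33/49


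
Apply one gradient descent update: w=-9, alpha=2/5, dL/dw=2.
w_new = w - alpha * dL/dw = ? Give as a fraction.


w_new = -9 - 2/5 * 2 = -9 - 4/5 = -49/5.

-49/5


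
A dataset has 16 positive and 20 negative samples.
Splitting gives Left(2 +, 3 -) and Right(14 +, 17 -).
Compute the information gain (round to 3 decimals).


H(parent) = 0.9911. H(left) = 0.9710, H(right) = 0.9932. Weighted = (5/36)*0.9710 + (31/36)*0.9932 = 0.9901. IG = 0.9911 - 0.9901 = 0.0010, which rounds to 0.001.

0.001


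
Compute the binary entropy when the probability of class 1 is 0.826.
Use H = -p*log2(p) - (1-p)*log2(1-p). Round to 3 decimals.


H = -0.826*log2(0.826) - 0.174*log2(0.174) = 0.667.

0.667


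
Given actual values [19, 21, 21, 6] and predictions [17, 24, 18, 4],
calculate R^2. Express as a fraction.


Mean(y) = 67/4. SS_res = 26. SS_tot = 627/4. R^2 = 1 - 26/(627/4) = 523/627.

523/627


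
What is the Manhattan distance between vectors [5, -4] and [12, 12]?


d = sum of absolute differences: |5-12|=7 + |-4-12|=16 = 23.

23


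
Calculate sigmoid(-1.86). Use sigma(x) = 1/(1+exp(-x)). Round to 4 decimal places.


sigma(-1.86) = 1/(1+e^(1.86)) = 1/(1+6.423737) = 1/7.423737 = 0.1347.

0.1347


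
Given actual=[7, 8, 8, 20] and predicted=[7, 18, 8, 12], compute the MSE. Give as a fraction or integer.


MSE = (1/4) * ((7-7)^2=0 + (8-18)^2=100 + (8-8)^2=0 + (20-12)^2=64). Sum = 164. MSE = 41.

41
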